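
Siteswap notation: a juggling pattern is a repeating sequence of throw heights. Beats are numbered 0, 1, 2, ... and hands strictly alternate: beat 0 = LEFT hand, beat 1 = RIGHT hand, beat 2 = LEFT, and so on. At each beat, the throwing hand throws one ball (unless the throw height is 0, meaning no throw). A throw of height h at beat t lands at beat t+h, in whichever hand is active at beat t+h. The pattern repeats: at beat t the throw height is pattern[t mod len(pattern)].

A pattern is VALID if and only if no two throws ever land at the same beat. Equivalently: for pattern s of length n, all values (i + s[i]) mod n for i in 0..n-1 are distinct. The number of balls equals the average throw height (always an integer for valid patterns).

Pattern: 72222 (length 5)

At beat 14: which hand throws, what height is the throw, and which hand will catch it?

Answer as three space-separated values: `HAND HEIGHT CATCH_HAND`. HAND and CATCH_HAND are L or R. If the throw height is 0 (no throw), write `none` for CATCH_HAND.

Answer: L 2 L

Derivation:
Beat 14: 14 mod 2 = 0, so hand = L
Throw height = pattern[14 mod 5] = pattern[4] = 2
Lands at beat 14+2=16, 16 mod 2 = 0, so catch hand = L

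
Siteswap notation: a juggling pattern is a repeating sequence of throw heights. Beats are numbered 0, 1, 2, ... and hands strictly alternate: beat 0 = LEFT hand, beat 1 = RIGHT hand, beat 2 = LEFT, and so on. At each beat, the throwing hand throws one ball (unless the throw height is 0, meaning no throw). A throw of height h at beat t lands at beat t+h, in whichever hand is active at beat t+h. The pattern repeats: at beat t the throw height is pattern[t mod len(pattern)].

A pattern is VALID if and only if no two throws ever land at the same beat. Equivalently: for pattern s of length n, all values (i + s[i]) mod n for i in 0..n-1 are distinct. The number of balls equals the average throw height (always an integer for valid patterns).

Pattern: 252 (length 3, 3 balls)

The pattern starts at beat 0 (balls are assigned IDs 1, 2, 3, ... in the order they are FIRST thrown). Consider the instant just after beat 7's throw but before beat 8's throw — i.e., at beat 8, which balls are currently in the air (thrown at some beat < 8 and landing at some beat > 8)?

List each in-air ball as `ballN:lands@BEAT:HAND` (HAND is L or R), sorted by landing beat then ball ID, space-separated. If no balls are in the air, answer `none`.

Beat 0 (L): throw ball1 h=2 -> lands@2:L; in-air after throw: [b1@2:L]
Beat 1 (R): throw ball2 h=5 -> lands@6:L; in-air after throw: [b1@2:L b2@6:L]
Beat 2 (L): throw ball1 h=2 -> lands@4:L; in-air after throw: [b1@4:L b2@6:L]
Beat 3 (R): throw ball3 h=2 -> lands@5:R; in-air after throw: [b1@4:L b3@5:R b2@6:L]
Beat 4 (L): throw ball1 h=5 -> lands@9:R; in-air after throw: [b3@5:R b2@6:L b1@9:R]
Beat 5 (R): throw ball3 h=2 -> lands@7:R; in-air after throw: [b2@6:L b3@7:R b1@9:R]
Beat 6 (L): throw ball2 h=2 -> lands@8:L; in-air after throw: [b3@7:R b2@8:L b1@9:R]
Beat 7 (R): throw ball3 h=5 -> lands@12:L; in-air after throw: [b2@8:L b1@9:R b3@12:L]
Beat 8 (L): throw ball2 h=2 -> lands@10:L; in-air after throw: [b1@9:R b2@10:L b3@12:L]

Answer: ball1:lands@9:R ball3:lands@12:L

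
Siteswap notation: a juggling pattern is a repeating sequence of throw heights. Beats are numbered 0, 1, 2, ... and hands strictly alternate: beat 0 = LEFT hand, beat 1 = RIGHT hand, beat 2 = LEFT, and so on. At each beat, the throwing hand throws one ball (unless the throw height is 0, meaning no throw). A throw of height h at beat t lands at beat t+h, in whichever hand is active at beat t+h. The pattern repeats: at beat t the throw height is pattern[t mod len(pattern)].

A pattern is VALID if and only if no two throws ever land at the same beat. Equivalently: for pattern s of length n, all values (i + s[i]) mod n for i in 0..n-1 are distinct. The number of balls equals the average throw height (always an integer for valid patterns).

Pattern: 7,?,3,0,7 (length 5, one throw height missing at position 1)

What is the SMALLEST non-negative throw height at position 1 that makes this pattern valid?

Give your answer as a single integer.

Answer: 3

Derivation:
i=0: (0 + 7) mod 5 = 2
i=1: s[i]=? (unknown)
i=2: (2 + 3) mod 5 = 0
i=3: (3 + 0) mod 5 = 3
i=4: (4 + 7) mod 5 = 1
Known residues: [0, 1, 2, 3]; need a permutation of 0..4, so missing residue r = 4
Need (1 + s) mod 5 = 4; smallest s = (4 - 1) mod 5 = 3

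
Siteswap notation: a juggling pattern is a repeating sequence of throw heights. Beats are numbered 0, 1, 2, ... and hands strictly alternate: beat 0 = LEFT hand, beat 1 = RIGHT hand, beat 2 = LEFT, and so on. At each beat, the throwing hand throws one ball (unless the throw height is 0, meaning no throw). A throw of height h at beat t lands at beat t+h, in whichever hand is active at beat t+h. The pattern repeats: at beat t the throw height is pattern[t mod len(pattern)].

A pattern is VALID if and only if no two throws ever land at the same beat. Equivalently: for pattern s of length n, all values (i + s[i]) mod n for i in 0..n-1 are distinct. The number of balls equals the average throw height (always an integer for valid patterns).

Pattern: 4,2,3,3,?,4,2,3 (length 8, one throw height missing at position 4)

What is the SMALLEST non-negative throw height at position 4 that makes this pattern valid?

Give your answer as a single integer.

i=0: (0 + 4) mod 8 = 4
i=1: (1 + 2) mod 8 = 3
i=2: (2 + 3) mod 8 = 5
i=3: (3 + 3) mod 8 = 6
i=4: s[i]=? (unknown)
i=5: (5 + 4) mod 8 = 1
i=6: (6 + 2) mod 8 = 0
i=7: (7 + 3) mod 8 = 2
Known residues: [0, 1, 2, 3, 4, 5, 6]; need a permutation of 0..7, so missing residue r = 7
Need (4 + s) mod 8 = 7; smallest s = (7 - 4) mod 8 = 3

Answer: 3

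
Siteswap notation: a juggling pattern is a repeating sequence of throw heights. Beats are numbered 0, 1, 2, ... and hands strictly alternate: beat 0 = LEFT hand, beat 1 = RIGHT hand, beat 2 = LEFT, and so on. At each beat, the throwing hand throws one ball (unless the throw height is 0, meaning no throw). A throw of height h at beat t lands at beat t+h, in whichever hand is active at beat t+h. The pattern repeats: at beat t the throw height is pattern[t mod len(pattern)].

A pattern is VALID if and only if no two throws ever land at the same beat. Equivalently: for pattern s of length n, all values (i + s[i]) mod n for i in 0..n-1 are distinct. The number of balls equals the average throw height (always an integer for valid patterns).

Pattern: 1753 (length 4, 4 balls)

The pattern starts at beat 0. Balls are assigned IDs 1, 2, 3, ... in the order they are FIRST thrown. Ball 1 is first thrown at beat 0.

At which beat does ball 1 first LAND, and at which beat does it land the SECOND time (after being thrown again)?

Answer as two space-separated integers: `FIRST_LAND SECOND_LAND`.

Beat 0 (L): throw ball1 h=1 -> lands@1:R; in-air after throw: [b1@1:R]
Beat 1 (R): throw ball1 h=7 -> lands@8:L; in-air after throw: [b1@8:L]
Beat 2 (L): throw ball2 h=5 -> lands@7:R; in-air after throw: [b2@7:R b1@8:L]
Beat 3 (R): throw ball3 h=3 -> lands@6:L; in-air after throw: [b3@6:L b2@7:R b1@8:L]
Beat 4 (L): throw ball4 h=1 -> lands@5:R; in-air after throw: [b4@5:R b3@6:L b2@7:R b1@8:L]
Beat 5 (R): throw ball4 h=7 -> lands@12:L; in-air after throw: [b3@6:L b2@7:R b1@8:L b4@12:L]
Beat 6 (L): throw ball3 h=5 -> lands@11:R; in-air after throw: [b2@7:R b1@8:L b3@11:R b4@12:L]
Beat 7 (R): throw ball2 h=3 -> lands@10:L; in-air after throw: [b1@8:L b2@10:L b3@11:R b4@12:L]
Beat 8 (L): throw ball1 h=1 -> lands@9:R; in-air after throw: [b1@9:R b2@10:L b3@11:R b4@12:L]
Ball 1: thrown@0 h=1 -> first land @1; rethrown@1 h=7 -> second land @8

Answer: 1 8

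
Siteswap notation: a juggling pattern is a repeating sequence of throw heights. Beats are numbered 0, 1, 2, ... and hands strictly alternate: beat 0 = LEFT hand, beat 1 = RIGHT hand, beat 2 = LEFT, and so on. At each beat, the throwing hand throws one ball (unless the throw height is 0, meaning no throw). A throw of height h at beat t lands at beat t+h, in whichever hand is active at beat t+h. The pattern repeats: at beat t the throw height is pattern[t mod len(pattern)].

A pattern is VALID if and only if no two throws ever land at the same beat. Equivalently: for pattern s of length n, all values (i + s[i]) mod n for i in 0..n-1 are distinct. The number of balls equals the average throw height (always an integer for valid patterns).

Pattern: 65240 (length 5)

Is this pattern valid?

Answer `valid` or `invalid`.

Answer: invalid

Derivation:
i=0: (i + s[i]) mod n = (0 + 6) mod 5 = 1
i=1: (i + s[i]) mod n = (1 + 5) mod 5 = 1
i=2: (i + s[i]) mod n = (2 + 2) mod 5 = 4
i=3: (i + s[i]) mod n = (3 + 4) mod 5 = 2
i=4: (i + s[i]) mod n = (4 + 0) mod 5 = 4
Residues: [1, 1, 4, 2, 4], distinct: False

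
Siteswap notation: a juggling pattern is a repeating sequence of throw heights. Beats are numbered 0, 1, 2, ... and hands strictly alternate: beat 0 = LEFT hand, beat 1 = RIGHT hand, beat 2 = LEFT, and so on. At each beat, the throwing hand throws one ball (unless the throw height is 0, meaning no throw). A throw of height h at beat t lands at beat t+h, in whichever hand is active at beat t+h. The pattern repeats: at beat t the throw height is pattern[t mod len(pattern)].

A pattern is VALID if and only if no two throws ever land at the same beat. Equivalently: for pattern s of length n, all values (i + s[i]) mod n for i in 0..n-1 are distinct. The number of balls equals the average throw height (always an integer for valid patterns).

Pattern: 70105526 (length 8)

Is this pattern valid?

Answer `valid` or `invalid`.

Answer: invalid

Derivation:
i=0: (i + s[i]) mod n = (0 + 7) mod 8 = 7
i=1: (i + s[i]) mod n = (1 + 0) mod 8 = 1
i=2: (i + s[i]) mod n = (2 + 1) mod 8 = 3
i=3: (i + s[i]) mod n = (3 + 0) mod 8 = 3
i=4: (i + s[i]) mod n = (4 + 5) mod 8 = 1
i=5: (i + s[i]) mod n = (5 + 5) mod 8 = 2
i=6: (i + s[i]) mod n = (6 + 2) mod 8 = 0
i=7: (i + s[i]) mod n = (7 + 6) mod 8 = 5
Residues: [7, 1, 3, 3, 1, 2, 0, 5], distinct: False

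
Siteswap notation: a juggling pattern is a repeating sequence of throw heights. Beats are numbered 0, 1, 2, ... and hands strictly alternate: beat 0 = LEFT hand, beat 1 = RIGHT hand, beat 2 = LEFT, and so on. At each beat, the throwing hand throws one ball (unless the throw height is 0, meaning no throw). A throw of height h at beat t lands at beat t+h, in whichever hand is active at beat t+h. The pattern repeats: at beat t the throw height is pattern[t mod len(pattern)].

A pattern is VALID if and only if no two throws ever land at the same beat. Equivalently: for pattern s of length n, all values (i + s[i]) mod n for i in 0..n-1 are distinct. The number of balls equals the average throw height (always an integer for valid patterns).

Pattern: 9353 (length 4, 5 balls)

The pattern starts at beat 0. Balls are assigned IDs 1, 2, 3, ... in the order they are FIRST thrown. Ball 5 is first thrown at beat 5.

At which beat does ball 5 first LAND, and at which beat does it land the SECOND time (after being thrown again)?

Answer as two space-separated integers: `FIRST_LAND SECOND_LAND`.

Answer: 8 17

Derivation:
Beat 0 (L): throw ball1 h=9 -> lands@9:R; in-air after throw: [b1@9:R]
Beat 1 (R): throw ball2 h=3 -> lands@4:L; in-air after throw: [b2@4:L b1@9:R]
Beat 2 (L): throw ball3 h=5 -> lands@7:R; in-air after throw: [b2@4:L b3@7:R b1@9:R]
Beat 3 (R): throw ball4 h=3 -> lands@6:L; in-air after throw: [b2@4:L b4@6:L b3@7:R b1@9:R]
Beat 4 (L): throw ball2 h=9 -> lands@13:R; in-air after throw: [b4@6:L b3@7:R b1@9:R b2@13:R]
Beat 5 (R): throw ball5 h=3 -> lands@8:L; in-air after throw: [b4@6:L b3@7:R b5@8:L b1@9:R b2@13:R]
Beat 6 (L): throw ball4 h=5 -> lands@11:R; in-air after throw: [b3@7:R b5@8:L b1@9:R b4@11:R b2@13:R]
Beat 7 (R): throw ball3 h=3 -> lands@10:L; in-air after throw: [b5@8:L b1@9:R b3@10:L b4@11:R b2@13:R]
Beat 8 (L): throw ball5 h=9 -> lands@17:R; in-air after throw: [b1@9:R b3@10:L b4@11:R b2@13:R b5@17:R]
Beat 9 (R): throw ball1 h=3 -> lands@12:L; in-air after throw: [b3@10:L b4@11:R b1@12:L b2@13:R b5@17:R]
Beat 10 (L): throw ball3 h=5 -> lands@15:R; in-air after throw: [b4@11:R b1@12:L b2@13:R b3@15:R b5@17:R]
Beat 11 (R): throw ball4 h=3 -> lands@14:L; in-air after throw: [b1@12:L b2@13:R b4@14:L b3@15:R b5@17:R]
Beat 12 (L): throw ball1 h=9 -> lands@21:R; in-air after throw: [b2@13:R b4@14:L b3@15:R b5@17:R b1@21:R]
Beat 13 (R): throw ball2 h=3 -> lands@16:L; in-air after throw: [b4@14:L b3@15:R b2@16:L b5@17:R b1@21:R]
Beat 14 (L): throw ball4 h=5 -> lands@19:R; in-air after throw: [b3@15:R b2@16:L b5@17:R b4@19:R b1@21:R]
Beat 15 (R): throw ball3 h=3 -> lands@18:L; in-air after throw: [b2@16:L b5@17:R b3@18:L b4@19:R b1@21:R]
Beat 16 (L): throw ball2 h=9 -> lands@25:R; in-air after throw: [b5@17:R b3@18:L b4@19:R b1@21:R b2@25:R]
Beat 17 (R): throw ball5 h=3 -> lands@20:L; in-air after throw: [b3@18:L b4@19:R b5@20:L b1@21:R b2@25:R]
Ball 5: thrown@5 h=3 -> first land @8; rethrown@8 h=9 -> second land @17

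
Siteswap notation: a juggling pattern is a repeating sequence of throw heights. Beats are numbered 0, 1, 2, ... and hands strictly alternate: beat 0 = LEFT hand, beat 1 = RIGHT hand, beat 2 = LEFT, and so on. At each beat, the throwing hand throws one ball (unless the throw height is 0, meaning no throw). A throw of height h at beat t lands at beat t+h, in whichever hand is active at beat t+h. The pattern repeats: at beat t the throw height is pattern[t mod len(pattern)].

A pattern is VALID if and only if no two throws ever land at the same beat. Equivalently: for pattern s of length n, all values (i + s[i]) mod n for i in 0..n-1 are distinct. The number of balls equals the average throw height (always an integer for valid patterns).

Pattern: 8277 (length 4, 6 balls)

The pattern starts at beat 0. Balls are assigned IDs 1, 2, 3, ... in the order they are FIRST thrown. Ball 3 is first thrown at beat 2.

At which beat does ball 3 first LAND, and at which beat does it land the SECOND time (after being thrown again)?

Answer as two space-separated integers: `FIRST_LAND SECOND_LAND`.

Answer: 9 11

Derivation:
Beat 0 (L): throw ball1 h=8 -> lands@8:L; in-air after throw: [b1@8:L]
Beat 1 (R): throw ball2 h=2 -> lands@3:R; in-air after throw: [b2@3:R b1@8:L]
Beat 2 (L): throw ball3 h=7 -> lands@9:R; in-air after throw: [b2@3:R b1@8:L b3@9:R]
Beat 3 (R): throw ball2 h=7 -> lands@10:L; in-air after throw: [b1@8:L b3@9:R b2@10:L]
Beat 4 (L): throw ball4 h=8 -> lands@12:L; in-air after throw: [b1@8:L b3@9:R b2@10:L b4@12:L]
Beat 5 (R): throw ball5 h=2 -> lands@7:R; in-air after throw: [b5@7:R b1@8:L b3@9:R b2@10:L b4@12:L]
Beat 6 (L): throw ball6 h=7 -> lands@13:R; in-air after throw: [b5@7:R b1@8:L b3@9:R b2@10:L b4@12:L b6@13:R]
Beat 7 (R): throw ball5 h=7 -> lands@14:L; in-air after throw: [b1@8:L b3@9:R b2@10:L b4@12:L b6@13:R b5@14:L]
Beat 8 (L): throw ball1 h=8 -> lands@16:L; in-air after throw: [b3@9:R b2@10:L b4@12:L b6@13:R b5@14:L b1@16:L]
Beat 9 (R): throw ball3 h=2 -> lands@11:R; in-air after throw: [b2@10:L b3@11:R b4@12:L b6@13:R b5@14:L b1@16:L]
Beat 10 (L): throw ball2 h=7 -> lands@17:R; in-air after throw: [b3@11:R b4@12:L b6@13:R b5@14:L b1@16:L b2@17:R]
Beat 11 (R): throw ball3 h=7 -> lands@18:L; in-air after throw: [b4@12:L b6@13:R b5@14:L b1@16:L b2@17:R b3@18:L]
Ball 3: thrown@2 h=7 -> first land @9; rethrown@9 h=2 -> second land @11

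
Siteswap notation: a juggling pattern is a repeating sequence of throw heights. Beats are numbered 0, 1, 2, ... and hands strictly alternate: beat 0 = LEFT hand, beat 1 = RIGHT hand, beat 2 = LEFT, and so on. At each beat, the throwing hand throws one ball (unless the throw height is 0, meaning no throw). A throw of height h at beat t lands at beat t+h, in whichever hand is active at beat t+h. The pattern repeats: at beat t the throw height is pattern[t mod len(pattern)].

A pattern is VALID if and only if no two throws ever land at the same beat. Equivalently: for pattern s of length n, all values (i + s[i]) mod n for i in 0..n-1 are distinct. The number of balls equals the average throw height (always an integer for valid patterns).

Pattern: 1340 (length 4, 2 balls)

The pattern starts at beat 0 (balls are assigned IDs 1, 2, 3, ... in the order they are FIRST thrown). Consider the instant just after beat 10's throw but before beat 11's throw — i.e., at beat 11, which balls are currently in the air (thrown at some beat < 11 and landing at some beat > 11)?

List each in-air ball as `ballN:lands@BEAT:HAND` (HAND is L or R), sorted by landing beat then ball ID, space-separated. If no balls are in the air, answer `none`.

Answer: ball1:lands@12:L ball2:lands@14:L

Derivation:
Beat 0 (L): throw ball1 h=1 -> lands@1:R; in-air after throw: [b1@1:R]
Beat 1 (R): throw ball1 h=3 -> lands@4:L; in-air after throw: [b1@4:L]
Beat 2 (L): throw ball2 h=4 -> lands@6:L; in-air after throw: [b1@4:L b2@6:L]
Beat 4 (L): throw ball1 h=1 -> lands@5:R; in-air after throw: [b1@5:R b2@6:L]
Beat 5 (R): throw ball1 h=3 -> lands@8:L; in-air after throw: [b2@6:L b1@8:L]
Beat 6 (L): throw ball2 h=4 -> lands@10:L; in-air after throw: [b1@8:L b2@10:L]
Beat 8 (L): throw ball1 h=1 -> lands@9:R; in-air after throw: [b1@9:R b2@10:L]
Beat 9 (R): throw ball1 h=3 -> lands@12:L; in-air after throw: [b2@10:L b1@12:L]
Beat 10 (L): throw ball2 h=4 -> lands@14:L; in-air after throw: [b1@12:L b2@14:L]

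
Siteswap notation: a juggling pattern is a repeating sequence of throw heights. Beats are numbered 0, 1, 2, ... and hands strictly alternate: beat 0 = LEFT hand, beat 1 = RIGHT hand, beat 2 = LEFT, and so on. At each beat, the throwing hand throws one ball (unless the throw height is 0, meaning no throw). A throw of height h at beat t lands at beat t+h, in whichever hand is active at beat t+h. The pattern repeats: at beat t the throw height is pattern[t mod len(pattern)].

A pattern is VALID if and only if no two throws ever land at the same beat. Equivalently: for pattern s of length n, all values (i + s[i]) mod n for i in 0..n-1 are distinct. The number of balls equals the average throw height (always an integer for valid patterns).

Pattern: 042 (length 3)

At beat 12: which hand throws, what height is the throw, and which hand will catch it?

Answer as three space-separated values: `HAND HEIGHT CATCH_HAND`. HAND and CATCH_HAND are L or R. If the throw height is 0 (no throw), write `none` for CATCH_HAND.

Beat 12: 12 mod 2 = 0, so hand = L
Throw height = pattern[12 mod 3] = pattern[0] = 0

Answer: L 0 none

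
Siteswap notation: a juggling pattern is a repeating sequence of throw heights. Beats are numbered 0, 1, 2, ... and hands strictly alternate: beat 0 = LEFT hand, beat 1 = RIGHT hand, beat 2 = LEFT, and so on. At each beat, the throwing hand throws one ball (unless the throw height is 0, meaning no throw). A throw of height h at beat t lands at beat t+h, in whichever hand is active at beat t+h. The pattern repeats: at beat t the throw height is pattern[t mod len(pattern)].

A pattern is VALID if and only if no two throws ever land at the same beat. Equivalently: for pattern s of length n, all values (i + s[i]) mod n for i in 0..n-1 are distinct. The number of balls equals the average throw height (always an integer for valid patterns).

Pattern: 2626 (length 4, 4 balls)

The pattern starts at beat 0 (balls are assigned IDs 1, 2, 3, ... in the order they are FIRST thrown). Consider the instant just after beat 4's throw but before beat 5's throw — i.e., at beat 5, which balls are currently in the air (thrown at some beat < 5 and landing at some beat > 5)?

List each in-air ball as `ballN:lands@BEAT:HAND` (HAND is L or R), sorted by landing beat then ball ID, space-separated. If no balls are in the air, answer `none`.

Beat 0 (L): throw ball1 h=2 -> lands@2:L; in-air after throw: [b1@2:L]
Beat 1 (R): throw ball2 h=6 -> lands@7:R; in-air after throw: [b1@2:L b2@7:R]
Beat 2 (L): throw ball1 h=2 -> lands@4:L; in-air after throw: [b1@4:L b2@7:R]
Beat 3 (R): throw ball3 h=6 -> lands@9:R; in-air after throw: [b1@4:L b2@7:R b3@9:R]
Beat 4 (L): throw ball1 h=2 -> lands@6:L; in-air after throw: [b1@6:L b2@7:R b3@9:R]
Beat 5 (R): throw ball4 h=6 -> lands@11:R; in-air after throw: [b1@6:L b2@7:R b3@9:R b4@11:R]

Answer: ball1:lands@6:L ball2:lands@7:R ball3:lands@9:R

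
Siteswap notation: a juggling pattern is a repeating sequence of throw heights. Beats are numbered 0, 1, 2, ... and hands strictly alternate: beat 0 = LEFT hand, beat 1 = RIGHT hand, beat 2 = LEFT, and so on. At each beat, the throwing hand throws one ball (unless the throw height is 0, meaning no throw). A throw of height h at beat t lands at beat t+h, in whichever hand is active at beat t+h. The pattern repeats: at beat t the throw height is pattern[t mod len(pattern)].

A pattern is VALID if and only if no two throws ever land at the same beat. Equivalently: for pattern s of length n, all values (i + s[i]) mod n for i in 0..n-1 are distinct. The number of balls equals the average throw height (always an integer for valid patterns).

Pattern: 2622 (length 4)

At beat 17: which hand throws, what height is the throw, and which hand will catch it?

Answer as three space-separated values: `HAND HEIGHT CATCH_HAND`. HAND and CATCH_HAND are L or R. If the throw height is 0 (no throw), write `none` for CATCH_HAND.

Answer: R 6 R

Derivation:
Beat 17: 17 mod 2 = 1, so hand = R
Throw height = pattern[17 mod 4] = pattern[1] = 6
Lands at beat 17+6=23, 23 mod 2 = 1, so catch hand = R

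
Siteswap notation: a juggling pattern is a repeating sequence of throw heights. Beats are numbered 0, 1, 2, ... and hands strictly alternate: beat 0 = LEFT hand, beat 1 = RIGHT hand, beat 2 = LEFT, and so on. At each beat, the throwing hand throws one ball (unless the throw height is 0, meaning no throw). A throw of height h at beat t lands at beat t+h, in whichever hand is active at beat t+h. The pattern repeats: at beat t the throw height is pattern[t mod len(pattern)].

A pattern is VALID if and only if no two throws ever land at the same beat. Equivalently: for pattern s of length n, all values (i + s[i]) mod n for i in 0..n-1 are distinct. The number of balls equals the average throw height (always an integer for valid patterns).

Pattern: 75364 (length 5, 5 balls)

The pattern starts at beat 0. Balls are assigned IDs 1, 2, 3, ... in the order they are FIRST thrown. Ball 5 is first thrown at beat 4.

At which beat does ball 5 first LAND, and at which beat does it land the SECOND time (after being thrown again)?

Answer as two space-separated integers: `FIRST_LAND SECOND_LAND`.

Answer: 8 14

Derivation:
Beat 0 (L): throw ball1 h=7 -> lands@7:R; in-air after throw: [b1@7:R]
Beat 1 (R): throw ball2 h=5 -> lands@6:L; in-air after throw: [b2@6:L b1@7:R]
Beat 2 (L): throw ball3 h=3 -> lands@5:R; in-air after throw: [b3@5:R b2@6:L b1@7:R]
Beat 3 (R): throw ball4 h=6 -> lands@9:R; in-air after throw: [b3@5:R b2@6:L b1@7:R b4@9:R]
Beat 4 (L): throw ball5 h=4 -> lands@8:L; in-air after throw: [b3@5:R b2@6:L b1@7:R b5@8:L b4@9:R]
Beat 5 (R): throw ball3 h=7 -> lands@12:L; in-air after throw: [b2@6:L b1@7:R b5@8:L b4@9:R b3@12:L]
Beat 6 (L): throw ball2 h=5 -> lands@11:R; in-air after throw: [b1@7:R b5@8:L b4@9:R b2@11:R b3@12:L]
Beat 7 (R): throw ball1 h=3 -> lands@10:L; in-air after throw: [b5@8:L b4@9:R b1@10:L b2@11:R b3@12:L]
Beat 8 (L): throw ball5 h=6 -> lands@14:L; in-air after throw: [b4@9:R b1@10:L b2@11:R b3@12:L b5@14:L]
Beat 9 (R): throw ball4 h=4 -> lands@13:R; in-air after throw: [b1@10:L b2@11:R b3@12:L b4@13:R b5@14:L]
Beat 10 (L): throw ball1 h=7 -> lands@17:R; in-air after throw: [b2@11:R b3@12:L b4@13:R b5@14:L b1@17:R]
Beat 11 (R): throw ball2 h=5 -> lands@16:L; in-air after throw: [b3@12:L b4@13:R b5@14:L b2@16:L b1@17:R]
Beat 12 (L): throw ball3 h=3 -> lands@15:R; in-air after throw: [b4@13:R b5@14:L b3@15:R b2@16:L b1@17:R]
Beat 13 (R): throw ball4 h=6 -> lands@19:R; in-air after throw: [b5@14:L b3@15:R b2@16:L b1@17:R b4@19:R]
Beat 14 (L): throw ball5 h=4 -> lands@18:L; in-air after throw: [b3@15:R b2@16:L b1@17:R b5@18:L b4@19:R]
Ball 5: thrown@4 h=4 -> first land @8; rethrown@8 h=6 -> second land @14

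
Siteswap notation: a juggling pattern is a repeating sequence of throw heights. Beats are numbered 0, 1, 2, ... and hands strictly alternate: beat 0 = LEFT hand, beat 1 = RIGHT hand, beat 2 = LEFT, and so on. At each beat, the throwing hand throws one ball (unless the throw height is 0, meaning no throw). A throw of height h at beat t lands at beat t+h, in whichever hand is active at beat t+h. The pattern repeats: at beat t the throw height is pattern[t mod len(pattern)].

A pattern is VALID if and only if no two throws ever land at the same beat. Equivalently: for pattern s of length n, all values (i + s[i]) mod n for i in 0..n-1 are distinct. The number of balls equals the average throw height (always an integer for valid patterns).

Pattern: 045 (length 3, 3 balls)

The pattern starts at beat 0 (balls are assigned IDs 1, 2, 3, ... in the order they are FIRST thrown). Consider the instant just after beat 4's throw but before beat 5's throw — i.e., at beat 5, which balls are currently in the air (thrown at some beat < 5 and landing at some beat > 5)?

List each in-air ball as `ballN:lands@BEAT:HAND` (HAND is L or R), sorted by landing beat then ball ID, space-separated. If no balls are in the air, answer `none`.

Beat 1 (R): throw ball1 h=4 -> lands@5:R; in-air after throw: [b1@5:R]
Beat 2 (L): throw ball2 h=5 -> lands@7:R; in-air after throw: [b1@5:R b2@7:R]
Beat 4 (L): throw ball3 h=4 -> lands@8:L; in-air after throw: [b1@5:R b2@7:R b3@8:L]
Beat 5 (R): throw ball1 h=5 -> lands@10:L; in-air after throw: [b2@7:R b3@8:L b1@10:L]

Answer: ball2:lands@7:R ball3:lands@8:L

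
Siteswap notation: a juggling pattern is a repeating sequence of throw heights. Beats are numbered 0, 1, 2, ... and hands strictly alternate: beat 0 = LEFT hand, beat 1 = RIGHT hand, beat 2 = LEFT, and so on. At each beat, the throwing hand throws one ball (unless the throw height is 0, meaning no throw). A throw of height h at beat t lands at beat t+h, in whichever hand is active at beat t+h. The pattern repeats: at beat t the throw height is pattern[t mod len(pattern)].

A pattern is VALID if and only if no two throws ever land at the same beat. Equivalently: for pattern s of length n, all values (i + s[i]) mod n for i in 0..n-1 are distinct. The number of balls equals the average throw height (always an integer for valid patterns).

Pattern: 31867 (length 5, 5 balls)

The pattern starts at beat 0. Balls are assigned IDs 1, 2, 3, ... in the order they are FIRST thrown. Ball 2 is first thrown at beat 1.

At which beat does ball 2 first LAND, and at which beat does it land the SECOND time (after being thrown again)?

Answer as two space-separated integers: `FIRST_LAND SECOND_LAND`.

Beat 0 (L): throw ball1 h=3 -> lands@3:R; in-air after throw: [b1@3:R]
Beat 1 (R): throw ball2 h=1 -> lands@2:L; in-air after throw: [b2@2:L b1@3:R]
Beat 2 (L): throw ball2 h=8 -> lands@10:L; in-air after throw: [b1@3:R b2@10:L]
Beat 3 (R): throw ball1 h=6 -> lands@9:R; in-air after throw: [b1@9:R b2@10:L]
Beat 4 (L): throw ball3 h=7 -> lands@11:R; in-air after throw: [b1@9:R b2@10:L b3@11:R]
Beat 5 (R): throw ball4 h=3 -> lands@8:L; in-air after throw: [b4@8:L b1@9:R b2@10:L b3@11:R]
Beat 6 (L): throw ball5 h=1 -> lands@7:R; in-air after throw: [b5@7:R b4@8:L b1@9:R b2@10:L b3@11:R]
Beat 7 (R): throw ball5 h=8 -> lands@15:R; in-air after throw: [b4@8:L b1@9:R b2@10:L b3@11:R b5@15:R]
Beat 8 (L): throw ball4 h=6 -> lands@14:L; in-air after throw: [b1@9:R b2@10:L b3@11:R b4@14:L b5@15:R]
Beat 9 (R): throw ball1 h=7 -> lands@16:L; in-air after throw: [b2@10:L b3@11:R b4@14:L b5@15:R b1@16:L]
Beat 10 (L): throw ball2 h=3 -> lands@13:R; in-air after throw: [b3@11:R b2@13:R b4@14:L b5@15:R b1@16:L]
Ball 2: thrown@1 h=1 -> first land @2; rethrown@2 h=8 -> second land @10

Answer: 2 10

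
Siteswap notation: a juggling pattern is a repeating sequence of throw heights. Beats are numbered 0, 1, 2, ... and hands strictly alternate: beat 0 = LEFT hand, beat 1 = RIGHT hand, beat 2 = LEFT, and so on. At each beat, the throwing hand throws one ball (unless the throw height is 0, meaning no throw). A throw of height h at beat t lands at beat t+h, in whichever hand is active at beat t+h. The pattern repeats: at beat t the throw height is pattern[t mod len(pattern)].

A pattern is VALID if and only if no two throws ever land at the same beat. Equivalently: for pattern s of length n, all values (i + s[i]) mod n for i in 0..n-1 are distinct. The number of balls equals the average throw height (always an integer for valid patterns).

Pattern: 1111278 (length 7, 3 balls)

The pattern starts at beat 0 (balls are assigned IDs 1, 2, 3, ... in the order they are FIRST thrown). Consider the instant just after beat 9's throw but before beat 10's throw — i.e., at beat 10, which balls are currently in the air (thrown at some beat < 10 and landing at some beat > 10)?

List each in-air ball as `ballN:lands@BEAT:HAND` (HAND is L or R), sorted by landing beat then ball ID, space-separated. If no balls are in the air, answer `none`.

Beat 0 (L): throw ball1 h=1 -> lands@1:R; in-air after throw: [b1@1:R]
Beat 1 (R): throw ball1 h=1 -> lands@2:L; in-air after throw: [b1@2:L]
Beat 2 (L): throw ball1 h=1 -> lands@3:R; in-air after throw: [b1@3:R]
Beat 3 (R): throw ball1 h=1 -> lands@4:L; in-air after throw: [b1@4:L]
Beat 4 (L): throw ball1 h=2 -> lands@6:L; in-air after throw: [b1@6:L]
Beat 5 (R): throw ball2 h=7 -> lands@12:L; in-air after throw: [b1@6:L b2@12:L]
Beat 6 (L): throw ball1 h=8 -> lands@14:L; in-air after throw: [b2@12:L b1@14:L]
Beat 7 (R): throw ball3 h=1 -> lands@8:L; in-air after throw: [b3@8:L b2@12:L b1@14:L]
Beat 8 (L): throw ball3 h=1 -> lands@9:R; in-air after throw: [b3@9:R b2@12:L b1@14:L]
Beat 9 (R): throw ball3 h=1 -> lands@10:L; in-air after throw: [b3@10:L b2@12:L b1@14:L]
Beat 10 (L): throw ball3 h=1 -> lands@11:R; in-air after throw: [b3@11:R b2@12:L b1@14:L]

Answer: ball2:lands@12:L ball1:lands@14:L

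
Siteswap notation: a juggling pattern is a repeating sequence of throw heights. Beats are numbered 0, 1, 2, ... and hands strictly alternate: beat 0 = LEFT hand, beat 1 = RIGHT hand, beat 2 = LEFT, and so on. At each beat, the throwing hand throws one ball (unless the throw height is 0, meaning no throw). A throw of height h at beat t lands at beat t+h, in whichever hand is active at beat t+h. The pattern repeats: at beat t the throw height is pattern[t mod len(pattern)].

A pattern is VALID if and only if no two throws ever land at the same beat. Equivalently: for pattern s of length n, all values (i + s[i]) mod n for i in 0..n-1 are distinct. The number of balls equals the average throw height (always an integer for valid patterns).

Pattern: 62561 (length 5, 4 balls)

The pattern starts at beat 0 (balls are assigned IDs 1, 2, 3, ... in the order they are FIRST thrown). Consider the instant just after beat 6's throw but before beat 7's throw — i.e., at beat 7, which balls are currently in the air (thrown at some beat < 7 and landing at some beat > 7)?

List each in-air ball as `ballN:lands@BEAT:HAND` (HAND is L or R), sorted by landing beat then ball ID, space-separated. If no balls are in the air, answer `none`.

Beat 0 (L): throw ball1 h=6 -> lands@6:L; in-air after throw: [b1@6:L]
Beat 1 (R): throw ball2 h=2 -> lands@3:R; in-air after throw: [b2@3:R b1@6:L]
Beat 2 (L): throw ball3 h=5 -> lands@7:R; in-air after throw: [b2@3:R b1@6:L b3@7:R]
Beat 3 (R): throw ball2 h=6 -> lands@9:R; in-air after throw: [b1@6:L b3@7:R b2@9:R]
Beat 4 (L): throw ball4 h=1 -> lands@5:R; in-air after throw: [b4@5:R b1@6:L b3@7:R b2@9:R]
Beat 5 (R): throw ball4 h=6 -> lands@11:R; in-air after throw: [b1@6:L b3@7:R b2@9:R b4@11:R]
Beat 6 (L): throw ball1 h=2 -> lands@8:L; in-air after throw: [b3@7:R b1@8:L b2@9:R b4@11:R]
Beat 7 (R): throw ball3 h=5 -> lands@12:L; in-air after throw: [b1@8:L b2@9:R b4@11:R b3@12:L]

Answer: ball1:lands@8:L ball2:lands@9:R ball4:lands@11:R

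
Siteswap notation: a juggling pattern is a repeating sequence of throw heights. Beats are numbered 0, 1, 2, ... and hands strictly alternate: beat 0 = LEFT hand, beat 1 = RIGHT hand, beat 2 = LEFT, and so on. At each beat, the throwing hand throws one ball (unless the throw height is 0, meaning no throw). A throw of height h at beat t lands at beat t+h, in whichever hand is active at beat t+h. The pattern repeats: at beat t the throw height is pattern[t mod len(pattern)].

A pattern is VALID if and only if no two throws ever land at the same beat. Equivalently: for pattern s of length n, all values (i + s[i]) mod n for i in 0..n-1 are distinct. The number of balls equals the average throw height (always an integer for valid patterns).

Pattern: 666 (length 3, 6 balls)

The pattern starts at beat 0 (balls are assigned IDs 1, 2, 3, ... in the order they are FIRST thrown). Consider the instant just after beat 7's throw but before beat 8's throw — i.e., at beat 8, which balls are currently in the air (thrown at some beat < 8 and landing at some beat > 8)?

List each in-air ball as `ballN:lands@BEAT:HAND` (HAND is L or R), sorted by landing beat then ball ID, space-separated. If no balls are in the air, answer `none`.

Beat 0 (L): throw ball1 h=6 -> lands@6:L; in-air after throw: [b1@6:L]
Beat 1 (R): throw ball2 h=6 -> lands@7:R; in-air after throw: [b1@6:L b2@7:R]
Beat 2 (L): throw ball3 h=6 -> lands@8:L; in-air after throw: [b1@6:L b2@7:R b3@8:L]
Beat 3 (R): throw ball4 h=6 -> lands@9:R; in-air after throw: [b1@6:L b2@7:R b3@8:L b4@9:R]
Beat 4 (L): throw ball5 h=6 -> lands@10:L; in-air after throw: [b1@6:L b2@7:R b3@8:L b4@9:R b5@10:L]
Beat 5 (R): throw ball6 h=6 -> lands@11:R; in-air after throw: [b1@6:L b2@7:R b3@8:L b4@9:R b5@10:L b6@11:R]
Beat 6 (L): throw ball1 h=6 -> lands@12:L; in-air after throw: [b2@7:R b3@8:L b4@9:R b5@10:L b6@11:R b1@12:L]
Beat 7 (R): throw ball2 h=6 -> lands@13:R; in-air after throw: [b3@8:L b4@9:R b5@10:L b6@11:R b1@12:L b2@13:R]
Beat 8 (L): throw ball3 h=6 -> lands@14:L; in-air after throw: [b4@9:R b5@10:L b6@11:R b1@12:L b2@13:R b3@14:L]

Answer: ball4:lands@9:R ball5:lands@10:L ball6:lands@11:R ball1:lands@12:L ball2:lands@13:R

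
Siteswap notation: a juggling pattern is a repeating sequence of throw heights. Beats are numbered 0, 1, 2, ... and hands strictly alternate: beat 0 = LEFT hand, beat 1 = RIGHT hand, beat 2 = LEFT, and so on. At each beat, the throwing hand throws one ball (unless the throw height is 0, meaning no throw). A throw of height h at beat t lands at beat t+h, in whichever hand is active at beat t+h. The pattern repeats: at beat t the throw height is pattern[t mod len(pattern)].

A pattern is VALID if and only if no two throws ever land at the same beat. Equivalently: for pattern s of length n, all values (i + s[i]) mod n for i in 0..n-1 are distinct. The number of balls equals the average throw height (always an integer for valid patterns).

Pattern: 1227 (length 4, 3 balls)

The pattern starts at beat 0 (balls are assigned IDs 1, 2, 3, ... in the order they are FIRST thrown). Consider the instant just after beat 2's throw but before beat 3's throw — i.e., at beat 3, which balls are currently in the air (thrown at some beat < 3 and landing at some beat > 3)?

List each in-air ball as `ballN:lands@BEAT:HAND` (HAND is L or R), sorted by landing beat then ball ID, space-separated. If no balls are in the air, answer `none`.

Beat 0 (L): throw ball1 h=1 -> lands@1:R; in-air after throw: [b1@1:R]
Beat 1 (R): throw ball1 h=2 -> lands@3:R; in-air after throw: [b1@3:R]
Beat 2 (L): throw ball2 h=2 -> lands@4:L; in-air after throw: [b1@3:R b2@4:L]
Beat 3 (R): throw ball1 h=7 -> lands@10:L; in-air after throw: [b2@4:L b1@10:L]

Answer: ball2:lands@4:L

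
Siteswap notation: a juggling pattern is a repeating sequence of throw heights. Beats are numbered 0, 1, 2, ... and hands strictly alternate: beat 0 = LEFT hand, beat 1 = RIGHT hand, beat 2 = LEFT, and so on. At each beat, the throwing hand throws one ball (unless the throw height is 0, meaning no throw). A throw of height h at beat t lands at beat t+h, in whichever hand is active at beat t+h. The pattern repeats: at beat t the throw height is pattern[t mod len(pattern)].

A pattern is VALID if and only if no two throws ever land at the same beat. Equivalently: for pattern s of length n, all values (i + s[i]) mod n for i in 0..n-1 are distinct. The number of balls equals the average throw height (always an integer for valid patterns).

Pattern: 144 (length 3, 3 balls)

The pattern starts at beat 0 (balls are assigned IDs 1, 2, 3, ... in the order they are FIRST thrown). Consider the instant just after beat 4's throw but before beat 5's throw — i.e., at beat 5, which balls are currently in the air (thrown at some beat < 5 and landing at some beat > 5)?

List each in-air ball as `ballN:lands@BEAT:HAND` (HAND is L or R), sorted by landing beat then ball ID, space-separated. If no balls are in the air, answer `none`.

Answer: ball2:lands@6:L ball3:lands@8:L

Derivation:
Beat 0 (L): throw ball1 h=1 -> lands@1:R; in-air after throw: [b1@1:R]
Beat 1 (R): throw ball1 h=4 -> lands@5:R; in-air after throw: [b1@5:R]
Beat 2 (L): throw ball2 h=4 -> lands@6:L; in-air after throw: [b1@5:R b2@6:L]
Beat 3 (R): throw ball3 h=1 -> lands@4:L; in-air after throw: [b3@4:L b1@5:R b2@6:L]
Beat 4 (L): throw ball3 h=4 -> lands@8:L; in-air after throw: [b1@5:R b2@6:L b3@8:L]
Beat 5 (R): throw ball1 h=4 -> lands@9:R; in-air after throw: [b2@6:L b3@8:L b1@9:R]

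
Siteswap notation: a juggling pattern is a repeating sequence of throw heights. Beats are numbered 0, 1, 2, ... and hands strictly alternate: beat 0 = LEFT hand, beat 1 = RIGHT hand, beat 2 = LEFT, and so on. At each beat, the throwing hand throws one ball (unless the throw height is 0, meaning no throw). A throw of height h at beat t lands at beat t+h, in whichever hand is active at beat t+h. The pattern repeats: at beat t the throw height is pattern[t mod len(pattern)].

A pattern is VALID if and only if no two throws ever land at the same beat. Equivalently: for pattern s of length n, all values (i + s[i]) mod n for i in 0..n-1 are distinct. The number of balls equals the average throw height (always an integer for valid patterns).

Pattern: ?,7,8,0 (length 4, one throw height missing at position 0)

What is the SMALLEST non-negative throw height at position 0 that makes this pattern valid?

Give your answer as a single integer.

i=0: s[i]=? (unknown)
i=1: (1 + 7) mod 4 = 0
i=2: (2 + 8) mod 4 = 2
i=3: (3 + 0) mod 4 = 3
Known residues: [0, 2, 3]; need a permutation of 0..3, so missing residue r = 1
Need (0 + s) mod 4 = 1; smallest s = (1 - 0) mod 4 = 1

Answer: 1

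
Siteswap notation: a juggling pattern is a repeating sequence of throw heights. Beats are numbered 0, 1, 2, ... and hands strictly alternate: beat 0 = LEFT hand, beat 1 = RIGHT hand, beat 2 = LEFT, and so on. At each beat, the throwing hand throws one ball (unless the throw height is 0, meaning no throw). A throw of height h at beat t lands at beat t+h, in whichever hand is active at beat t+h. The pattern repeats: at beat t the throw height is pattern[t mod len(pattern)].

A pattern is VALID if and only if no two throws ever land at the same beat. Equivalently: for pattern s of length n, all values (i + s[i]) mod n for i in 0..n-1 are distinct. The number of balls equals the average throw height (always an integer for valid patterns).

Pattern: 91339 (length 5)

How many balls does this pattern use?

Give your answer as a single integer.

Pattern = [9, 1, 3, 3, 9], length n = 5
  position 0: throw height = 9, running sum = 9
  position 1: throw height = 1, running sum = 10
  position 2: throw height = 3, running sum = 13
  position 3: throw height = 3, running sum = 16
  position 4: throw height = 9, running sum = 25
Total sum = 25; balls = sum / n = 25 / 5 = 5

Answer: 5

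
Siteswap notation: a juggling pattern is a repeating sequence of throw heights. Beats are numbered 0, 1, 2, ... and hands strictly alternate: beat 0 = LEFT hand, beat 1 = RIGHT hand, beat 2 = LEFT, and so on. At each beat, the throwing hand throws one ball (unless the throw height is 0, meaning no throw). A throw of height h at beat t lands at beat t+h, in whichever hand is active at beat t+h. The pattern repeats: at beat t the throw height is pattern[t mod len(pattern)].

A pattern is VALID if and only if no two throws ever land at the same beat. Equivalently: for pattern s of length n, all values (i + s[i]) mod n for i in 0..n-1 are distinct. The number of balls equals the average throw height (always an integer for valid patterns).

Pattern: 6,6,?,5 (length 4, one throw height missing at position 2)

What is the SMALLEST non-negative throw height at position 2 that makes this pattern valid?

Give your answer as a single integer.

Answer: 3

Derivation:
i=0: (0 + 6) mod 4 = 2
i=1: (1 + 6) mod 4 = 3
i=2: s[i]=? (unknown)
i=3: (3 + 5) mod 4 = 0
Known residues: [0, 2, 3]; need a permutation of 0..3, so missing residue r = 1
Need (2 + s) mod 4 = 1; smallest s = (1 - 2) mod 4 = 3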